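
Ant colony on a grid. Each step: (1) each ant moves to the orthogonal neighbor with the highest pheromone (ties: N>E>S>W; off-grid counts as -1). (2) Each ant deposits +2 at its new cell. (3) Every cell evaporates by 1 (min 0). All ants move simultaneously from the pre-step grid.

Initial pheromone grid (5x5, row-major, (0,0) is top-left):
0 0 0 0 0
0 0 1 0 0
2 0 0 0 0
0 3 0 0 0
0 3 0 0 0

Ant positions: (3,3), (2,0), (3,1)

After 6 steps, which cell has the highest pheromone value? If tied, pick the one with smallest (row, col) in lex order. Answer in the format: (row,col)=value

Answer: (3,1)=3

Derivation:
Step 1: ant0:(3,3)->N->(2,3) | ant1:(2,0)->N->(1,0) | ant2:(3,1)->S->(4,1)
  grid max=4 at (4,1)
Step 2: ant0:(2,3)->N->(1,3) | ant1:(1,0)->S->(2,0) | ant2:(4,1)->N->(3,1)
  grid max=3 at (3,1)
Step 3: ant0:(1,3)->N->(0,3) | ant1:(2,0)->N->(1,0) | ant2:(3,1)->S->(4,1)
  grid max=4 at (4,1)
Step 4: ant0:(0,3)->E->(0,4) | ant1:(1,0)->S->(2,0) | ant2:(4,1)->N->(3,1)
  grid max=3 at (3,1)
Step 5: ant0:(0,4)->S->(1,4) | ant1:(2,0)->N->(1,0) | ant2:(3,1)->S->(4,1)
  grid max=4 at (4,1)
Step 6: ant0:(1,4)->N->(0,4) | ant1:(1,0)->S->(2,0) | ant2:(4,1)->N->(3,1)
  grid max=3 at (3,1)
Final grid:
  0 0 0 0 1
  0 0 0 0 0
  2 0 0 0 0
  0 3 0 0 0
  0 3 0 0 0
Max pheromone 3 at (3,1)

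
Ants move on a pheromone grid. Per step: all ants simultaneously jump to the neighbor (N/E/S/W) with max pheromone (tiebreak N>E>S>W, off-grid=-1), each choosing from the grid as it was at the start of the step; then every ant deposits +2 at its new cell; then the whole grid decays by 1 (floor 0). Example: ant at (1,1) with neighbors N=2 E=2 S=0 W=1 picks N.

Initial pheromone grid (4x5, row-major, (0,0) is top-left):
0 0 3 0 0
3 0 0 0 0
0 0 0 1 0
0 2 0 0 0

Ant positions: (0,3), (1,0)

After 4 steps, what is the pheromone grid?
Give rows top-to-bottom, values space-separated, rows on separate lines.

After step 1: ants at (0,2),(0,0)
  1 0 4 0 0
  2 0 0 0 0
  0 0 0 0 0
  0 1 0 0 0
After step 2: ants at (0,3),(1,0)
  0 0 3 1 0
  3 0 0 0 0
  0 0 0 0 0
  0 0 0 0 0
After step 3: ants at (0,2),(0,0)
  1 0 4 0 0
  2 0 0 0 0
  0 0 0 0 0
  0 0 0 0 0
After step 4: ants at (0,3),(1,0)
  0 0 3 1 0
  3 0 0 0 0
  0 0 0 0 0
  0 0 0 0 0

0 0 3 1 0
3 0 0 0 0
0 0 0 0 0
0 0 0 0 0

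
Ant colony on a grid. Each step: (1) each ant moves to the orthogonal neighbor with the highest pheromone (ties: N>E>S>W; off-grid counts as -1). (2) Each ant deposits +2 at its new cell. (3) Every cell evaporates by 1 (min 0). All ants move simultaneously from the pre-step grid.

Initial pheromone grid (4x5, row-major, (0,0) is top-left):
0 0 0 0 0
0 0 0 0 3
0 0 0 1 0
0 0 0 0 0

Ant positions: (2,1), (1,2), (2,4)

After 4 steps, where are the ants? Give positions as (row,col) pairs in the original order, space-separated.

Step 1: ant0:(2,1)->N->(1,1) | ant1:(1,2)->N->(0,2) | ant2:(2,4)->N->(1,4)
  grid max=4 at (1,4)
Step 2: ant0:(1,1)->N->(0,1) | ant1:(0,2)->E->(0,3) | ant2:(1,4)->N->(0,4)
  grid max=3 at (1,4)
Step 3: ant0:(0,1)->E->(0,2) | ant1:(0,3)->E->(0,4) | ant2:(0,4)->S->(1,4)
  grid max=4 at (1,4)
Step 4: ant0:(0,2)->E->(0,3) | ant1:(0,4)->S->(1,4) | ant2:(1,4)->N->(0,4)
  grid max=5 at (1,4)

(0,3) (1,4) (0,4)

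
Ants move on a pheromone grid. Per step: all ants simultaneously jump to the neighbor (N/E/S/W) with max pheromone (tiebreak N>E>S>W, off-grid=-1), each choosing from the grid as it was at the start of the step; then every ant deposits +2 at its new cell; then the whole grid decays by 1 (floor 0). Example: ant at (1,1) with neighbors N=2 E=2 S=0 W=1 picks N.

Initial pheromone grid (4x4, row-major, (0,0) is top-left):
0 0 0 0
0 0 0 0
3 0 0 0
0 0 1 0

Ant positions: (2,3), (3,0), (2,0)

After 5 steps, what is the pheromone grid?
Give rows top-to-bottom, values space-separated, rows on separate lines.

After step 1: ants at (1,3),(2,0),(1,0)
  0 0 0 0
  1 0 0 1
  4 0 0 0
  0 0 0 0
After step 2: ants at (0,3),(1,0),(2,0)
  0 0 0 1
  2 0 0 0
  5 0 0 0
  0 0 0 0
After step 3: ants at (1,3),(2,0),(1,0)
  0 0 0 0
  3 0 0 1
  6 0 0 0
  0 0 0 0
After step 4: ants at (0,3),(1,0),(2,0)
  0 0 0 1
  4 0 0 0
  7 0 0 0
  0 0 0 0
After step 5: ants at (1,3),(2,0),(1,0)
  0 0 0 0
  5 0 0 1
  8 0 0 0
  0 0 0 0

0 0 0 0
5 0 0 1
8 0 0 0
0 0 0 0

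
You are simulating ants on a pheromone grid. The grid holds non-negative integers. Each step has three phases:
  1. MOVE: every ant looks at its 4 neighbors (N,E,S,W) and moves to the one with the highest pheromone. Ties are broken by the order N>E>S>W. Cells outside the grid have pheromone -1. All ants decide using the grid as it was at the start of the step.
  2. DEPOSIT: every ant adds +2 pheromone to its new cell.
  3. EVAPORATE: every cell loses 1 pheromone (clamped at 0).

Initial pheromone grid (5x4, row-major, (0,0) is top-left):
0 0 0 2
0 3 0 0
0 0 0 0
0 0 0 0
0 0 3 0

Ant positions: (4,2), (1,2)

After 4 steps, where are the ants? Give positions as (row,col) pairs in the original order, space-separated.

Step 1: ant0:(4,2)->N->(3,2) | ant1:(1,2)->W->(1,1)
  grid max=4 at (1,1)
Step 2: ant0:(3,2)->S->(4,2) | ant1:(1,1)->N->(0,1)
  grid max=3 at (1,1)
Step 3: ant0:(4,2)->N->(3,2) | ant1:(0,1)->S->(1,1)
  grid max=4 at (1,1)
Step 4: ant0:(3,2)->S->(4,2) | ant1:(1,1)->N->(0,1)
  grid max=3 at (1,1)

(4,2) (0,1)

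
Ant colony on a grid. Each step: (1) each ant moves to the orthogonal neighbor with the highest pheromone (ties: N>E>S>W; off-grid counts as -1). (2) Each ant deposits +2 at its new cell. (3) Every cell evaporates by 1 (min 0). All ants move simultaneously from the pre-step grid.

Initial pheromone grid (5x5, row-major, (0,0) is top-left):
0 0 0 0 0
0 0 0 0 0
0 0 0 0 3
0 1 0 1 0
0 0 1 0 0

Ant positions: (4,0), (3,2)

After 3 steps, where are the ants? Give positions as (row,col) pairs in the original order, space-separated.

Step 1: ant0:(4,0)->N->(3,0) | ant1:(3,2)->E->(3,3)
  grid max=2 at (2,4)
Step 2: ant0:(3,0)->N->(2,0) | ant1:(3,3)->N->(2,3)
  grid max=1 at (2,0)
Step 3: ant0:(2,0)->N->(1,0) | ant1:(2,3)->E->(2,4)
  grid max=2 at (2,4)

(1,0) (2,4)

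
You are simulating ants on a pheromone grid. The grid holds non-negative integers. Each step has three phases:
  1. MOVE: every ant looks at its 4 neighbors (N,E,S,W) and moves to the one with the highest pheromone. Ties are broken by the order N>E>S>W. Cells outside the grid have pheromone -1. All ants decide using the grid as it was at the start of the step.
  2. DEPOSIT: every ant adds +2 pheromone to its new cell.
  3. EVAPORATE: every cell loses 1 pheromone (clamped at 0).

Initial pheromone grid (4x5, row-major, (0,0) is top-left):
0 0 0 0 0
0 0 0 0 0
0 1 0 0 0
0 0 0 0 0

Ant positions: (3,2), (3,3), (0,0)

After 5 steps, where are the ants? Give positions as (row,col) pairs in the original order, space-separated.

Step 1: ant0:(3,2)->N->(2,2) | ant1:(3,3)->N->(2,3) | ant2:(0,0)->E->(0,1)
  grid max=1 at (0,1)
Step 2: ant0:(2,2)->E->(2,3) | ant1:(2,3)->W->(2,2) | ant2:(0,1)->E->(0,2)
  grid max=2 at (2,2)
Step 3: ant0:(2,3)->W->(2,2) | ant1:(2,2)->E->(2,3) | ant2:(0,2)->E->(0,3)
  grid max=3 at (2,2)
Step 4: ant0:(2,2)->E->(2,3) | ant1:(2,3)->W->(2,2) | ant2:(0,3)->E->(0,4)
  grid max=4 at (2,2)
Step 5: ant0:(2,3)->W->(2,2) | ant1:(2,2)->E->(2,3) | ant2:(0,4)->S->(1,4)
  grid max=5 at (2,2)

(2,2) (2,3) (1,4)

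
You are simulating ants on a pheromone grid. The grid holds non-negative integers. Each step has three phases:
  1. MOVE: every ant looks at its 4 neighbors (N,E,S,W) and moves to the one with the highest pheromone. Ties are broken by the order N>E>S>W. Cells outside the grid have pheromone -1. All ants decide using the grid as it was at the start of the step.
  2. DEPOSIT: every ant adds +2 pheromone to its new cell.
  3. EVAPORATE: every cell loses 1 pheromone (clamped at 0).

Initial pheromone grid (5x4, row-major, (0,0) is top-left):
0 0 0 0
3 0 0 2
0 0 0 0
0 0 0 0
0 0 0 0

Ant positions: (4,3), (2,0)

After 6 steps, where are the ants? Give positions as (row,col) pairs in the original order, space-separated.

Step 1: ant0:(4,3)->N->(3,3) | ant1:(2,0)->N->(1,0)
  grid max=4 at (1,0)
Step 2: ant0:(3,3)->N->(2,3) | ant1:(1,0)->N->(0,0)
  grid max=3 at (1,0)
Step 3: ant0:(2,3)->N->(1,3) | ant1:(0,0)->S->(1,0)
  grid max=4 at (1,0)
Step 4: ant0:(1,3)->N->(0,3) | ant1:(1,0)->N->(0,0)
  grid max=3 at (1,0)
Step 5: ant0:(0,3)->S->(1,3) | ant1:(0,0)->S->(1,0)
  grid max=4 at (1,0)
Step 6: ant0:(1,3)->N->(0,3) | ant1:(1,0)->N->(0,0)
  grid max=3 at (1,0)

(0,3) (0,0)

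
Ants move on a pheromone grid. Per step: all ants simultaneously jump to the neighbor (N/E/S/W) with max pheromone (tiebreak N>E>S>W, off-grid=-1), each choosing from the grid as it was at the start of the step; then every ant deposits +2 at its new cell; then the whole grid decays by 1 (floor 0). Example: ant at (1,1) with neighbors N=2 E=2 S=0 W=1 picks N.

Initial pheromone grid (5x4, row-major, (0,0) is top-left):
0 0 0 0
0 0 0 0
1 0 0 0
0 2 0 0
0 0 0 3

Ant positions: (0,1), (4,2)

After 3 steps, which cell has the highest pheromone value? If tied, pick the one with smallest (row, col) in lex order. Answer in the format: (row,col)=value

Answer: (4,3)=4

Derivation:
Step 1: ant0:(0,1)->E->(0,2) | ant1:(4,2)->E->(4,3)
  grid max=4 at (4,3)
Step 2: ant0:(0,2)->E->(0,3) | ant1:(4,3)->N->(3,3)
  grid max=3 at (4,3)
Step 3: ant0:(0,3)->S->(1,3) | ant1:(3,3)->S->(4,3)
  grid max=4 at (4,3)
Final grid:
  0 0 0 0
  0 0 0 1
  0 0 0 0
  0 0 0 0
  0 0 0 4
Max pheromone 4 at (4,3)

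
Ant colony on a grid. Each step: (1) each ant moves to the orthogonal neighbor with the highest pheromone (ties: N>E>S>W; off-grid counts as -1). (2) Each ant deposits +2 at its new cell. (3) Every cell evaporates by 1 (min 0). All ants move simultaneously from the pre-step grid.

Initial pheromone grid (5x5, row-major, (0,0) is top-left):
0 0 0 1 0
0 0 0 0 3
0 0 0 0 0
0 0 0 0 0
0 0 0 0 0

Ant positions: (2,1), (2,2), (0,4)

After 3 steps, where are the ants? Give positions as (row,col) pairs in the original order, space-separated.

Step 1: ant0:(2,1)->N->(1,1) | ant1:(2,2)->N->(1,2) | ant2:(0,4)->S->(1,4)
  grid max=4 at (1,4)
Step 2: ant0:(1,1)->E->(1,2) | ant1:(1,2)->W->(1,1) | ant2:(1,4)->N->(0,4)
  grid max=3 at (1,4)
Step 3: ant0:(1,2)->W->(1,1) | ant1:(1,1)->E->(1,2) | ant2:(0,4)->S->(1,4)
  grid max=4 at (1,4)

(1,1) (1,2) (1,4)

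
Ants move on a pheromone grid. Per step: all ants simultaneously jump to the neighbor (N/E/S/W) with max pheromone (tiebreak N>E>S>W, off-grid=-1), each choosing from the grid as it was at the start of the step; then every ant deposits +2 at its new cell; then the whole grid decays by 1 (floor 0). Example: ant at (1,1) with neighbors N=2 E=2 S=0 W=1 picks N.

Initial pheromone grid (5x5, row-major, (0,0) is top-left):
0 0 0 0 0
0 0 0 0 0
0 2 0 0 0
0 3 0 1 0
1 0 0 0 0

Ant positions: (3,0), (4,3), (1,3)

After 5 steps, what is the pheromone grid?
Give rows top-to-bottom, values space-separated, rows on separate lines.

After step 1: ants at (3,1),(3,3),(0,3)
  0 0 0 1 0
  0 0 0 0 0
  0 1 0 0 0
  0 4 0 2 0
  0 0 0 0 0
After step 2: ants at (2,1),(2,3),(0,4)
  0 0 0 0 1
  0 0 0 0 0
  0 2 0 1 0
  0 3 0 1 0
  0 0 0 0 0
After step 3: ants at (3,1),(3,3),(1,4)
  0 0 0 0 0
  0 0 0 0 1
  0 1 0 0 0
  0 4 0 2 0
  0 0 0 0 0
After step 4: ants at (2,1),(2,3),(0,4)
  0 0 0 0 1
  0 0 0 0 0
  0 2 0 1 0
  0 3 0 1 0
  0 0 0 0 0
After step 5: ants at (3,1),(3,3),(1,4)
  0 0 0 0 0
  0 0 0 0 1
  0 1 0 0 0
  0 4 0 2 0
  0 0 0 0 0

0 0 0 0 0
0 0 0 0 1
0 1 0 0 0
0 4 0 2 0
0 0 0 0 0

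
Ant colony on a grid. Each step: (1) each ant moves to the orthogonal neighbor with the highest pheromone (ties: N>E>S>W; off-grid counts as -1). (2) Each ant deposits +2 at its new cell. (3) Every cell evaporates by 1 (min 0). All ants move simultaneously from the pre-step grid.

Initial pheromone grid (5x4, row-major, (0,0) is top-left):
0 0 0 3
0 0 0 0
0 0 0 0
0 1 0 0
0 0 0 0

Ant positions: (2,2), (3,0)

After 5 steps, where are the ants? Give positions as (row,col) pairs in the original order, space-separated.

Step 1: ant0:(2,2)->N->(1,2) | ant1:(3,0)->E->(3,1)
  grid max=2 at (0,3)
Step 2: ant0:(1,2)->N->(0,2) | ant1:(3,1)->N->(2,1)
  grid max=1 at (0,2)
Step 3: ant0:(0,2)->E->(0,3) | ant1:(2,1)->S->(3,1)
  grid max=2 at (0,3)
Step 4: ant0:(0,3)->S->(1,3) | ant1:(3,1)->N->(2,1)
  grid max=1 at (0,3)
Step 5: ant0:(1,3)->N->(0,3) | ant1:(2,1)->S->(3,1)
  grid max=2 at (0,3)

(0,3) (3,1)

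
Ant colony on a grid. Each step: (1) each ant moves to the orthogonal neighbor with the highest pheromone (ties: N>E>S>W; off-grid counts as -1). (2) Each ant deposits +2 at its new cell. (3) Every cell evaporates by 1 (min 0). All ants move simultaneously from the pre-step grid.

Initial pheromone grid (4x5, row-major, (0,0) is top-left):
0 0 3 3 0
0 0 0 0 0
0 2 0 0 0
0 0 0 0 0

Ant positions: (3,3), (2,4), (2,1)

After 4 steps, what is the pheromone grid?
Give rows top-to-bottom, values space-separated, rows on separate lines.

After step 1: ants at (2,3),(1,4),(1,1)
  0 0 2 2 0
  0 1 0 0 1
  0 1 0 1 0
  0 0 0 0 0
After step 2: ants at (1,3),(0,4),(2,1)
  0 0 1 1 1
  0 0 0 1 0
  0 2 0 0 0
  0 0 0 0 0
After step 3: ants at (0,3),(0,3),(1,1)
  0 0 0 4 0
  0 1 0 0 0
  0 1 0 0 0
  0 0 0 0 0
After step 4: ants at (0,4),(0,4),(2,1)
  0 0 0 3 3
  0 0 0 0 0
  0 2 0 0 0
  0 0 0 0 0

0 0 0 3 3
0 0 0 0 0
0 2 0 0 0
0 0 0 0 0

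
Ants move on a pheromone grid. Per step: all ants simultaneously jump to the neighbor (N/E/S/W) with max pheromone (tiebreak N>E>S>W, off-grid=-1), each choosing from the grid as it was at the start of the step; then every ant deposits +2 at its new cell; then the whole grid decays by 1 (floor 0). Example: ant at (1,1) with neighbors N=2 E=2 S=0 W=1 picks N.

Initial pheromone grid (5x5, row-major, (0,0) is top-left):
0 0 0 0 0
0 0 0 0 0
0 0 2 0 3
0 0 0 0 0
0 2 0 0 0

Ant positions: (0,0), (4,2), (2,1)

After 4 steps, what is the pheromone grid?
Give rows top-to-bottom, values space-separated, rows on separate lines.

After step 1: ants at (0,1),(4,1),(2,2)
  0 1 0 0 0
  0 0 0 0 0
  0 0 3 0 2
  0 0 0 0 0
  0 3 0 0 0
After step 2: ants at (0,2),(3,1),(1,2)
  0 0 1 0 0
  0 0 1 0 0
  0 0 2 0 1
  0 1 0 0 0
  0 2 0 0 0
After step 3: ants at (1,2),(4,1),(2,2)
  0 0 0 0 0
  0 0 2 0 0
  0 0 3 0 0
  0 0 0 0 0
  0 3 0 0 0
After step 4: ants at (2,2),(3,1),(1,2)
  0 0 0 0 0
  0 0 3 0 0
  0 0 4 0 0
  0 1 0 0 0
  0 2 0 0 0

0 0 0 0 0
0 0 3 0 0
0 0 4 0 0
0 1 0 0 0
0 2 0 0 0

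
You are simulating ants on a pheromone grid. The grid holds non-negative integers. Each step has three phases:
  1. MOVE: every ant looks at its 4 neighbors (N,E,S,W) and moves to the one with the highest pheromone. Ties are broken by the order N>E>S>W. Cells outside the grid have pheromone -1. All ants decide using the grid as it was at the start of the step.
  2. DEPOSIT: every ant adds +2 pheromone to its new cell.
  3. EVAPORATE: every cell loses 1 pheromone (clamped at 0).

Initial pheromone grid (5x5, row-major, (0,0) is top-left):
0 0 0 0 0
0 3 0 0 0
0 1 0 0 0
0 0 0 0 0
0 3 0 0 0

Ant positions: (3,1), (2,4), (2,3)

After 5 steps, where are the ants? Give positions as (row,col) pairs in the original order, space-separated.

Step 1: ant0:(3,1)->S->(4,1) | ant1:(2,4)->N->(1,4) | ant2:(2,3)->N->(1,3)
  grid max=4 at (4,1)
Step 2: ant0:(4,1)->N->(3,1) | ant1:(1,4)->W->(1,3) | ant2:(1,3)->E->(1,4)
  grid max=3 at (4,1)
Step 3: ant0:(3,1)->S->(4,1) | ant1:(1,3)->E->(1,4) | ant2:(1,4)->W->(1,3)
  grid max=4 at (4,1)
Step 4: ant0:(4,1)->N->(3,1) | ant1:(1,4)->W->(1,3) | ant2:(1,3)->E->(1,4)
  grid max=4 at (1,3)
Step 5: ant0:(3,1)->S->(4,1) | ant1:(1,3)->E->(1,4) | ant2:(1,4)->W->(1,3)
  grid max=5 at (1,3)

(4,1) (1,4) (1,3)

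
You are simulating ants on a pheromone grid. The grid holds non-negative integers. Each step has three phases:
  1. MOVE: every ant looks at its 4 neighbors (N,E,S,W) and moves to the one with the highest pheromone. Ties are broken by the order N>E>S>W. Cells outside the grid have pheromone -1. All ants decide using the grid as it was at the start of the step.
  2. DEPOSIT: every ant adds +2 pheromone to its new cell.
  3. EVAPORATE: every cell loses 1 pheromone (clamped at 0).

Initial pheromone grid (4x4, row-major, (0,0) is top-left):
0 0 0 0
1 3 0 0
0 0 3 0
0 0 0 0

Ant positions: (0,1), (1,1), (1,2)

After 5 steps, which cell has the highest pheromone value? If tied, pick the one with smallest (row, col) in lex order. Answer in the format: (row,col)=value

Step 1: ant0:(0,1)->S->(1,1) | ant1:(1,1)->W->(1,0) | ant2:(1,2)->S->(2,2)
  grid max=4 at (1,1)
Step 2: ant0:(1,1)->W->(1,0) | ant1:(1,0)->E->(1,1) | ant2:(2,2)->N->(1,2)
  grid max=5 at (1,1)
Step 3: ant0:(1,0)->E->(1,1) | ant1:(1,1)->W->(1,0) | ant2:(1,2)->W->(1,1)
  grid max=8 at (1,1)
Step 4: ant0:(1,1)->W->(1,0) | ant1:(1,0)->E->(1,1) | ant2:(1,1)->W->(1,0)
  grid max=9 at (1,1)
Step 5: ant0:(1,0)->E->(1,1) | ant1:(1,1)->W->(1,0) | ant2:(1,0)->E->(1,1)
  grid max=12 at (1,1)
Final grid:
  0 0 0 0
  8 12 0 0
  0 0 0 0
  0 0 0 0
Max pheromone 12 at (1,1)

Answer: (1,1)=12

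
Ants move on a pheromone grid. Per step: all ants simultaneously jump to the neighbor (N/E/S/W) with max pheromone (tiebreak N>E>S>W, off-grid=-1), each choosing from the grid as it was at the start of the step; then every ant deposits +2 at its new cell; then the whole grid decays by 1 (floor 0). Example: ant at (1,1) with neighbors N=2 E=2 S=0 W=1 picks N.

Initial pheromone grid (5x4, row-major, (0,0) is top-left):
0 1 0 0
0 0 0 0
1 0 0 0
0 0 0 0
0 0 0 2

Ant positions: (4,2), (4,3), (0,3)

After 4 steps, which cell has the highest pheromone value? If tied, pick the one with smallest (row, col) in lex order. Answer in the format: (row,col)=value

Step 1: ant0:(4,2)->E->(4,3) | ant1:(4,3)->N->(3,3) | ant2:(0,3)->S->(1,3)
  grid max=3 at (4,3)
Step 2: ant0:(4,3)->N->(3,3) | ant1:(3,3)->S->(4,3) | ant2:(1,3)->N->(0,3)
  grid max=4 at (4,3)
Step 3: ant0:(3,3)->S->(4,3) | ant1:(4,3)->N->(3,3) | ant2:(0,3)->S->(1,3)
  grid max=5 at (4,3)
Step 4: ant0:(4,3)->N->(3,3) | ant1:(3,3)->S->(4,3) | ant2:(1,3)->N->(0,3)
  grid max=6 at (4,3)
Final grid:
  0 0 0 1
  0 0 0 0
  0 0 0 0
  0 0 0 4
  0 0 0 6
Max pheromone 6 at (4,3)

Answer: (4,3)=6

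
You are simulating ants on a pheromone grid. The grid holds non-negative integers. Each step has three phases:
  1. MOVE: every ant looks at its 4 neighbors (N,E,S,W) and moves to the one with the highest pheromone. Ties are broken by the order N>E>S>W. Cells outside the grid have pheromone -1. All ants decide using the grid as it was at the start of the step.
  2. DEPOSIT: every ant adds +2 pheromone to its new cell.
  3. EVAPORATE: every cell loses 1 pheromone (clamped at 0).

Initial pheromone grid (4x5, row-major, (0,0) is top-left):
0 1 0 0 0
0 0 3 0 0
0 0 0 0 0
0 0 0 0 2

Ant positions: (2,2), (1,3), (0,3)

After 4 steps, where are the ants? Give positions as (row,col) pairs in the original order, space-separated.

Step 1: ant0:(2,2)->N->(1,2) | ant1:(1,3)->W->(1,2) | ant2:(0,3)->E->(0,4)
  grid max=6 at (1,2)
Step 2: ant0:(1,2)->N->(0,2) | ant1:(1,2)->N->(0,2) | ant2:(0,4)->S->(1,4)
  grid max=5 at (1,2)
Step 3: ant0:(0,2)->S->(1,2) | ant1:(0,2)->S->(1,2) | ant2:(1,4)->N->(0,4)
  grid max=8 at (1,2)
Step 4: ant0:(1,2)->N->(0,2) | ant1:(1,2)->N->(0,2) | ant2:(0,4)->S->(1,4)
  grid max=7 at (1,2)

(0,2) (0,2) (1,4)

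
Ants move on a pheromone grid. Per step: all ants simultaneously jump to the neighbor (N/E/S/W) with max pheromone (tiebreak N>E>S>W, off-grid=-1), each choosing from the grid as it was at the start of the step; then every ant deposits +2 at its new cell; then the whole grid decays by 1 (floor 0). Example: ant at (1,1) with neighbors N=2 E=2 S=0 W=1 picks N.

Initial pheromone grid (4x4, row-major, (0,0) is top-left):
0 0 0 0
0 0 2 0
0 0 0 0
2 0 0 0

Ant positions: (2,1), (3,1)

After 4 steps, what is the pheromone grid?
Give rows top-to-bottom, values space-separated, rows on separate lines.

After step 1: ants at (1,1),(3,0)
  0 0 0 0
  0 1 1 0
  0 0 0 0
  3 0 0 0
After step 2: ants at (1,2),(2,0)
  0 0 0 0
  0 0 2 0
  1 0 0 0
  2 0 0 0
After step 3: ants at (0,2),(3,0)
  0 0 1 0
  0 0 1 0
  0 0 0 0
  3 0 0 0
After step 4: ants at (1,2),(2,0)
  0 0 0 0
  0 0 2 0
  1 0 0 0
  2 0 0 0

0 0 0 0
0 0 2 0
1 0 0 0
2 0 0 0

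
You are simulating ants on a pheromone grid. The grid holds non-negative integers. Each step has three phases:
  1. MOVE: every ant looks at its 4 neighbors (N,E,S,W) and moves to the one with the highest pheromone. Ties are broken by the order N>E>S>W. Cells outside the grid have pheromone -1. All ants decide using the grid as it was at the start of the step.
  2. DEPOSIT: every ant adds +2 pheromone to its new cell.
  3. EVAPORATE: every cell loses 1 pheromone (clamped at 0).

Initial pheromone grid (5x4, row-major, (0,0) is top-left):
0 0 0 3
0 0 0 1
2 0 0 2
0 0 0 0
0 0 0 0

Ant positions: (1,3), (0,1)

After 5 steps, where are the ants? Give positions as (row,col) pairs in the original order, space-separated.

Step 1: ant0:(1,3)->N->(0,3) | ant1:(0,1)->E->(0,2)
  grid max=4 at (0,3)
Step 2: ant0:(0,3)->W->(0,2) | ant1:(0,2)->E->(0,3)
  grid max=5 at (0,3)
Step 3: ant0:(0,2)->E->(0,3) | ant1:(0,3)->W->(0,2)
  grid max=6 at (0,3)
Step 4: ant0:(0,3)->W->(0,2) | ant1:(0,2)->E->(0,3)
  grid max=7 at (0,3)
Step 5: ant0:(0,2)->E->(0,3) | ant1:(0,3)->W->(0,2)
  grid max=8 at (0,3)

(0,3) (0,2)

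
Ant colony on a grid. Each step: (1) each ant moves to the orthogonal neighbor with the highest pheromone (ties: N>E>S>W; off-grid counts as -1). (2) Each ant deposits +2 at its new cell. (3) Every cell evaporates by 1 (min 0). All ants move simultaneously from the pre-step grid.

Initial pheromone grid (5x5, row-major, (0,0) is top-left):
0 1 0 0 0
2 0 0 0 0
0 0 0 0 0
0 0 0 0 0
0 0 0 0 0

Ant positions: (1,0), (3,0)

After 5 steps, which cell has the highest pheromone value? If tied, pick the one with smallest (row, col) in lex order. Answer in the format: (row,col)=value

Step 1: ant0:(1,0)->N->(0,0) | ant1:(3,0)->N->(2,0)
  grid max=1 at (0,0)
Step 2: ant0:(0,0)->S->(1,0) | ant1:(2,0)->N->(1,0)
  grid max=4 at (1,0)
Step 3: ant0:(1,0)->N->(0,0) | ant1:(1,0)->N->(0,0)
  grid max=3 at (0,0)
Step 4: ant0:(0,0)->S->(1,0) | ant1:(0,0)->S->(1,0)
  grid max=6 at (1,0)
Step 5: ant0:(1,0)->N->(0,0) | ant1:(1,0)->N->(0,0)
  grid max=5 at (0,0)
Final grid:
  5 0 0 0 0
  5 0 0 0 0
  0 0 0 0 0
  0 0 0 0 0
  0 0 0 0 0
Max pheromone 5 at (0,0)

Answer: (0,0)=5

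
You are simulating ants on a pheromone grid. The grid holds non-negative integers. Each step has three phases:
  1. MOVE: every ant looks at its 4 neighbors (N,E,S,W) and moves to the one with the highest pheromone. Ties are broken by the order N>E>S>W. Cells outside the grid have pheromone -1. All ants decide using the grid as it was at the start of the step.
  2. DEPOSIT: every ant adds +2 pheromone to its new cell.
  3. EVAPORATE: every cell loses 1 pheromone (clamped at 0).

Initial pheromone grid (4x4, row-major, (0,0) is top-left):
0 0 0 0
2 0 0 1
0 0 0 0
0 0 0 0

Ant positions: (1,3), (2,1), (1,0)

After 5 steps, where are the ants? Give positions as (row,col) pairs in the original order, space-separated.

Step 1: ant0:(1,3)->N->(0,3) | ant1:(2,1)->N->(1,1) | ant2:(1,0)->N->(0,0)
  grid max=1 at (0,0)
Step 2: ant0:(0,3)->S->(1,3) | ant1:(1,1)->W->(1,0) | ant2:(0,0)->S->(1,0)
  grid max=4 at (1,0)
Step 3: ant0:(1,3)->N->(0,3) | ant1:(1,0)->N->(0,0) | ant2:(1,0)->N->(0,0)
  grid max=3 at (0,0)
Step 4: ant0:(0,3)->S->(1,3) | ant1:(0,0)->S->(1,0) | ant2:(0,0)->S->(1,0)
  grid max=6 at (1,0)
Step 5: ant0:(1,3)->N->(0,3) | ant1:(1,0)->N->(0,0) | ant2:(1,0)->N->(0,0)
  grid max=5 at (0,0)

(0,3) (0,0) (0,0)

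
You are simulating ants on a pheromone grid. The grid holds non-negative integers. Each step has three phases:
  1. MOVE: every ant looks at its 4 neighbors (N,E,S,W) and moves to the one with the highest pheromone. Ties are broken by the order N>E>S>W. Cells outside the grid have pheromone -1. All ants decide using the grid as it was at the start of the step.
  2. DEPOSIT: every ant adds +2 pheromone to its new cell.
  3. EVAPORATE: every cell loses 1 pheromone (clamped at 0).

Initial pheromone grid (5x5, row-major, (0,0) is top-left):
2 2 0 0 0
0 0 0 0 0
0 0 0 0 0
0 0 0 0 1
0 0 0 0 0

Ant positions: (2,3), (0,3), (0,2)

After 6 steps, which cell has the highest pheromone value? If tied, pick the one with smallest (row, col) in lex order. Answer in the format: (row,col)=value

Step 1: ant0:(2,3)->N->(1,3) | ant1:(0,3)->E->(0,4) | ant2:(0,2)->W->(0,1)
  grid max=3 at (0,1)
Step 2: ant0:(1,3)->N->(0,3) | ant1:(0,4)->S->(1,4) | ant2:(0,1)->W->(0,0)
  grid max=2 at (0,0)
Step 3: ant0:(0,3)->E->(0,4) | ant1:(1,4)->N->(0,4) | ant2:(0,0)->E->(0,1)
  grid max=3 at (0,1)
Step 4: ant0:(0,4)->S->(1,4) | ant1:(0,4)->S->(1,4) | ant2:(0,1)->W->(0,0)
  grid max=3 at (1,4)
Step 5: ant0:(1,4)->N->(0,4) | ant1:(1,4)->N->(0,4) | ant2:(0,0)->E->(0,1)
  grid max=5 at (0,4)
Step 6: ant0:(0,4)->S->(1,4) | ant1:(0,4)->S->(1,4) | ant2:(0,1)->W->(0,0)
  grid max=5 at (1,4)
Final grid:
  2 2 0 0 4
  0 0 0 0 5
  0 0 0 0 0
  0 0 0 0 0
  0 0 0 0 0
Max pheromone 5 at (1,4)

Answer: (1,4)=5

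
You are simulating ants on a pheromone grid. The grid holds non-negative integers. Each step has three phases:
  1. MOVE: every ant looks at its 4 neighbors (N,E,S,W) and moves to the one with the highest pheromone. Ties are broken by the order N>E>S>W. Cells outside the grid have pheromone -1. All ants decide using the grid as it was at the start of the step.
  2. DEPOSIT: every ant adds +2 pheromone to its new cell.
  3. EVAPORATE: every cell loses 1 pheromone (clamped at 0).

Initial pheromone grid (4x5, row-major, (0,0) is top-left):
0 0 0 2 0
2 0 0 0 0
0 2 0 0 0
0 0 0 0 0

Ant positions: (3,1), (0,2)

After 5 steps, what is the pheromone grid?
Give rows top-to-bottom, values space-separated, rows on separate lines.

After step 1: ants at (2,1),(0,3)
  0 0 0 3 0
  1 0 0 0 0
  0 3 0 0 0
  0 0 0 0 0
After step 2: ants at (1,1),(0,4)
  0 0 0 2 1
  0 1 0 0 0
  0 2 0 0 0
  0 0 0 0 0
After step 3: ants at (2,1),(0,3)
  0 0 0 3 0
  0 0 0 0 0
  0 3 0 0 0
  0 0 0 0 0
After step 4: ants at (1,1),(0,4)
  0 0 0 2 1
  0 1 0 0 0
  0 2 0 0 0
  0 0 0 0 0
After step 5: ants at (2,1),(0,3)
  0 0 0 3 0
  0 0 0 0 0
  0 3 0 0 0
  0 0 0 0 0

0 0 0 3 0
0 0 0 0 0
0 3 0 0 0
0 0 0 0 0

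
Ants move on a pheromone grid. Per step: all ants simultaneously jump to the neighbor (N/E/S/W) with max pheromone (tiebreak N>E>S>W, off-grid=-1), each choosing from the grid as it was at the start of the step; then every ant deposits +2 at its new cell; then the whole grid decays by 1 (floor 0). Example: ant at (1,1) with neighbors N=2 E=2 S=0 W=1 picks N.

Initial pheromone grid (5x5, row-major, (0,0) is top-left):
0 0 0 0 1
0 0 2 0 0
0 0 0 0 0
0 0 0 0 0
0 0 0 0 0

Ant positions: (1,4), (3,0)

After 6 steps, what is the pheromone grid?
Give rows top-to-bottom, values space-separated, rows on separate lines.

After step 1: ants at (0,4),(2,0)
  0 0 0 0 2
  0 0 1 0 0
  1 0 0 0 0
  0 0 0 0 0
  0 0 0 0 0
After step 2: ants at (1,4),(1,0)
  0 0 0 0 1
  1 0 0 0 1
  0 0 0 0 0
  0 0 0 0 0
  0 0 0 0 0
After step 3: ants at (0,4),(0,0)
  1 0 0 0 2
  0 0 0 0 0
  0 0 0 0 0
  0 0 0 0 0
  0 0 0 0 0
After step 4: ants at (1,4),(0,1)
  0 1 0 0 1
  0 0 0 0 1
  0 0 0 0 0
  0 0 0 0 0
  0 0 0 0 0
After step 5: ants at (0,4),(0,2)
  0 0 1 0 2
  0 0 0 0 0
  0 0 0 0 0
  0 0 0 0 0
  0 0 0 0 0
After step 6: ants at (1,4),(0,3)
  0 0 0 1 1
  0 0 0 0 1
  0 0 0 0 0
  0 0 0 0 0
  0 0 0 0 0

0 0 0 1 1
0 0 0 0 1
0 0 0 0 0
0 0 0 0 0
0 0 0 0 0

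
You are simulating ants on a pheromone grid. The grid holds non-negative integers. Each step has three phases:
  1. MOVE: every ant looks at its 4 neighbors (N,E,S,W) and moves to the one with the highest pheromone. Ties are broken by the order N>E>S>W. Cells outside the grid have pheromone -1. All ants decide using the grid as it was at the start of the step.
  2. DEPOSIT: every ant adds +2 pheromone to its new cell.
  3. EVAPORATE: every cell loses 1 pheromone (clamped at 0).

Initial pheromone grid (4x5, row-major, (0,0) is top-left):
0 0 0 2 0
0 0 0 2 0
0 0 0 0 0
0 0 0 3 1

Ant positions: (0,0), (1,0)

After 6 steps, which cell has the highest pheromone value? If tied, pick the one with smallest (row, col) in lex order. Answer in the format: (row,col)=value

Step 1: ant0:(0,0)->E->(0,1) | ant1:(1,0)->N->(0,0)
  grid max=2 at (3,3)
Step 2: ant0:(0,1)->W->(0,0) | ant1:(0,0)->E->(0,1)
  grid max=2 at (0,0)
Step 3: ant0:(0,0)->E->(0,1) | ant1:(0,1)->W->(0,0)
  grid max=3 at (0,0)
Step 4: ant0:(0,1)->W->(0,0) | ant1:(0,0)->E->(0,1)
  grid max=4 at (0,0)
Step 5: ant0:(0,0)->E->(0,1) | ant1:(0,1)->W->(0,0)
  grid max=5 at (0,0)
Step 6: ant0:(0,1)->W->(0,0) | ant1:(0,0)->E->(0,1)
  grid max=6 at (0,0)
Final grid:
  6 6 0 0 0
  0 0 0 0 0
  0 0 0 0 0
  0 0 0 0 0
Max pheromone 6 at (0,0)

Answer: (0,0)=6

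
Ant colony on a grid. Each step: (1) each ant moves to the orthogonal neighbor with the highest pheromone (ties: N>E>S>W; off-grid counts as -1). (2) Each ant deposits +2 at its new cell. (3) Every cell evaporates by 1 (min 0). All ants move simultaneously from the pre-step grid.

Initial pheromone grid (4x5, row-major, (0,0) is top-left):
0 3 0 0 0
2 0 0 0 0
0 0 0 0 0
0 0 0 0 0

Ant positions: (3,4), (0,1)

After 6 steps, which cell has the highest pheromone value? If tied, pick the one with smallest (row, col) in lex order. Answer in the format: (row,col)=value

Answer: (0,1)=3

Derivation:
Step 1: ant0:(3,4)->N->(2,4) | ant1:(0,1)->E->(0,2)
  grid max=2 at (0,1)
Step 2: ant0:(2,4)->N->(1,4) | ant1:(0,2)->W->(0,1)
  grid max=3 at (0,1)
Step 3: ant0:(1,4)->N->(0,4) | ant1:(0,1)->E->(0,2)
  grid max=2 at (0,1)
Step 4: ant0:(0,4)->S->(1,4) | ant1:(0,2)->W->(0,1)
  grid max=3 at (0,1)
Step 5: ant0:(1,4)->N->(0,4) | ant1:(0,1)->E->(0,2)
  grid max=2 at (0,1)
Step 6: ant0:(0,4)->S->(1,4) | ant1:(0,2)->W->(0,1)
  grid max=3 at (0,1)
Final grid:
  0 3 0 0 0
  0 0 0 0 1
  0 0 0 0 0
  0 0 0 0 0
Max pheromone 3 at (0,1)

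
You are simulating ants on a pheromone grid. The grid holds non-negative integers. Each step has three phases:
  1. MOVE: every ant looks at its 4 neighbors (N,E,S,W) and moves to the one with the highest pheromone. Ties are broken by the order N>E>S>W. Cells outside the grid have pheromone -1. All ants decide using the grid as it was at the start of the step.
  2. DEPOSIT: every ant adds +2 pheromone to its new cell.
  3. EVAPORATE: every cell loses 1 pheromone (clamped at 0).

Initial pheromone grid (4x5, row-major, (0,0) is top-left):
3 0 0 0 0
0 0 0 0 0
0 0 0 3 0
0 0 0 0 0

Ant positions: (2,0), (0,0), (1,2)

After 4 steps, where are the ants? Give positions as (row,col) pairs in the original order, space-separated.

Step 1: ant0:(2,0)->N->(1,0) | ant1:(0,0)->E->(0,1) | ant2:(1,2)->N->(0,2)
  grid max=2 at (0,0)
Step 2: ant0:(1,0)->N->(0,0) | ant1:(0,1)->W->(0,0) | ant2:(0,2)->W->(0,1)
  grid max=5 at (0,0)
Step 3: ant0:(0,0)->E->(0,1) | ant1:(0,0)->E->(0,1) | ant2:(0,1)->W->(0,0)
  grid max=6 at (0,0)
Step 4: ant0:(0,1)->W->(0,0) | ant1:(0,1)->W->(0,0) | ant2:(0,0)->E->(0,1)
  grid max=9 at (0,0)

(0,0) (0,0) (0,1)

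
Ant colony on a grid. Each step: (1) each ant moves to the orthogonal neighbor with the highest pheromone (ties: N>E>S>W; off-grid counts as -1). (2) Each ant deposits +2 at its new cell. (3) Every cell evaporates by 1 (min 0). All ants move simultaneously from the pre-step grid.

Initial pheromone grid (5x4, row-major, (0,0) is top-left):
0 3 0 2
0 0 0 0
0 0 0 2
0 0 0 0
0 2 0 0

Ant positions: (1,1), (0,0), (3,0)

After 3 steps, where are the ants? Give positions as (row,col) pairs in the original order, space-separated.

Step 1: ant0:(1,1)->N->(0,1) | ant1:(0,0)->E->(0,1) | ant2:(3,0)->N->(2,0)
  grid max=6 at (0,1)
Step 2: ant0:(0,1)->E->(0,2) | ant1:(0,1)->E->(0,2) | ant2:(2,0)->N->(1,0)
  grid max=5 at (0,1)
Step 3: ant0:(0,2)->W->(0,1) | ant1:(0,2)->W->(0,1) | ant2:(1,0)->N->(0,0)
  grid max=8 at (0,1)

(0,1) (0,1) (0,0)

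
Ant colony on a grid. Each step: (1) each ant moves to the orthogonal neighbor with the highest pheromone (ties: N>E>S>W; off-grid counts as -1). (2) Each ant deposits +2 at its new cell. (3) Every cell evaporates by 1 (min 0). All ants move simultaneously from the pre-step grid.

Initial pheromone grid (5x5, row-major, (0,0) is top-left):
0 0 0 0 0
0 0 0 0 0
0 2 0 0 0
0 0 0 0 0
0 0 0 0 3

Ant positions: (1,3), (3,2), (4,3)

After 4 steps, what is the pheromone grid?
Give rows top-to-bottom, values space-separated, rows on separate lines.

After step 1: ants at (0,3),(2,2),(4,4)
  0 0 0 1 0
  0 0 0 0 0
  0 1 1 0 0
  0 0 0 0 0
  0 0 0 0 4
After step 2: ants at (0,4),(2,1),(3,4)
  0 0 0 0 1
  0 0 0 0 0
  0 2 0 0 0
  0 0 0 0 1
  0 0 0 0 3
After step 3: ants at (1,4),(1,1),(4,4)
  0 0 0 0 0
  0 1 0 0 1
  0 1 0 0 0
  0 0 0 0 0
  0 0 0 0 4
After step 4: ants at (0,4),(2,1),(3,4)
  0 0 0 0 1
  0 0 0 0 0
  0 2 0 0 0
  0 0 0 0 1
  0 0 0 0 3

0 0 0 0 1
0 0 0 0 0
0 2 0 0 0
0 0 0 0 1
0 0 0 0 3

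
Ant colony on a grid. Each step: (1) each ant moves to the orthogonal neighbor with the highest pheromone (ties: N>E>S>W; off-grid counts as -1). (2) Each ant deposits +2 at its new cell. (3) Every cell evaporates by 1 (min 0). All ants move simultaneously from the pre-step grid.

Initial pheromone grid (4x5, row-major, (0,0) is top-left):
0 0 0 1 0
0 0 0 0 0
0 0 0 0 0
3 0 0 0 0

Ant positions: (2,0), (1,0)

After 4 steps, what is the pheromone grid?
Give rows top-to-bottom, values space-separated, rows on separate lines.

After step 1: ants at (3,0),(0,0)
  1 0 0 0 0
  0 0 0 0 0
  0 0 0 0 0
  4 0 0 0 0
After step 2: ants at (2,0),(0,1)
  0 1 0 0 0
  0 0 0 0 0
  1 0 0 0 0
  3 0 0 0 0
After step 3: ants at (3,0),(0,2)
  0 0 1 0 0
  0 0 0 0 0
  0 0 0 0 0
  4 0 0 0 0
After step 4: ants at (2,0),(0,3)
  0 0 0 1 0
  0 0 0 0 0
  1 0 0 0 0
  3 0 0 0 0

0 0 0 1 0
0 0 0 0 0
1 0 0 0 0
3 0 0 0 0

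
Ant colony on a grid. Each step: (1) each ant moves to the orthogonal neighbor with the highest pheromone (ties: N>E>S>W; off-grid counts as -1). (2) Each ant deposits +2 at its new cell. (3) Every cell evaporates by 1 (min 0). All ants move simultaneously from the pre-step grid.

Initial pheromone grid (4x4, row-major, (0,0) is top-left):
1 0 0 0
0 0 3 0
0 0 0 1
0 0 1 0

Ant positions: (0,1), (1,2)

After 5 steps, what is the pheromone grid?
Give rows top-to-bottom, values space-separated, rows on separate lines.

After step 1: ants at (0,0),(0,2)
  2 0 1 0
  0 0 2 0
  0 0 0 0
  0 0 0 0
After step 2: ants at (0,1),(1,2)
  1 1 0 0
  0 0 3 0
  0 0 0 0
  0 0 0 0
After step 3: ants at (0,0),(0,2)
  2 0 1 0
  0 0 2 0
  0 0 0 0
  0 0 0 0
After step 4: ants at (0,1),(1,2)
  1 1 0 0
  0 0 3 0
  0 0 0 0
  0 0 0 0
After step 5: ants at (0,0),(0,2)
  2 0 1 0
  0 0 2 0
  0 0 0 0
  0 0 0 0

2 0 1 0
0 0 2 0
0 0 0 0
0 0 0 0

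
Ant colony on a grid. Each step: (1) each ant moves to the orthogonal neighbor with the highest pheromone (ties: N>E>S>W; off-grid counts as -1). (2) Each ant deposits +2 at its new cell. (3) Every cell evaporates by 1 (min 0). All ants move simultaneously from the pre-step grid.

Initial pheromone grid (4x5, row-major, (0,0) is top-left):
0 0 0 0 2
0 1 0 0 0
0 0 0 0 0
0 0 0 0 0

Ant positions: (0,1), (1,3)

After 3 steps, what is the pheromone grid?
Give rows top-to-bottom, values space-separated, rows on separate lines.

After step 1: ants at (1,1),(0,3)
  0 0 0 1 1
  0 2 0 0 0
  0 0 0 0 0
  0 0 0 0 0
After step 2: ants at (0,1),(0,4)
  0 1 0 0 2
  0 1 0 0 0
  0 0 0 0 0
  0 0 0 0 0
After step 3: ants at (1,1),(1,4)
  0 0 0 0 1
  0 2 0 0 1
  0 0 0 0 0
  0 0 0 0 0

0 0 0 0 1
0 2 0 0 1
0 0 0 0 0
0 0 0 0 0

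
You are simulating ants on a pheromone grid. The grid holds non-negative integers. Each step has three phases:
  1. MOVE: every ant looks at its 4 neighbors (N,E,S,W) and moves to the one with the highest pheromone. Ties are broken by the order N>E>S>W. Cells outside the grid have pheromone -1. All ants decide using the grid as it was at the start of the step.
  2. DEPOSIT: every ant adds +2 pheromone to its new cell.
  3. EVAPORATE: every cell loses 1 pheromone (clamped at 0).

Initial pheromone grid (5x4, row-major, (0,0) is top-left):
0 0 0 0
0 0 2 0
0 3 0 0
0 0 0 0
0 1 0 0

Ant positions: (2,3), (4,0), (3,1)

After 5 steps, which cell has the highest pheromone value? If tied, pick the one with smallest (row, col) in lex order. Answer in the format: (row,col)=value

Step 1: ant0:(2,3)->N->(1,3) | ant1:(4,0)->E->(4,1) | ant2:(3,1)->N->(2,1)
  grid max=4 at (2,1)
Step 2: ant0:(1,3)->W->(1,2) | ant1:(4,1)->N->(3,1) | ant2:(2,1)->N->(1,1)
  grid max=3 at (2,1)
Step 3: ant0:(1,2)->W->(1,1) | ant1:(3,1)->N->(2,1) | ant2:(1,1)->S->(2,1)
  grid max=6 at (2,1)
Step 4: ant0:(1,1)->S->(2,1) | ant1:(2,1)->N->(1,1) | ant2:(2,1)->N->(1,1)
  grid max=7 at (2,1)
Step 5: ant0:(2,1)->N->(1,1) | ant1:(1,1)->S->(2,1) | ant2:(1,1)->S->(2,1)
  grid max=10 at (2,1)
Final grid:
  0 0 0 0
  0 6 0 0
  0 10 0 0
  0 0 0 0
  0 0 0 0
Max pheromone 10 at (2,1)

Answer: (2,1)=10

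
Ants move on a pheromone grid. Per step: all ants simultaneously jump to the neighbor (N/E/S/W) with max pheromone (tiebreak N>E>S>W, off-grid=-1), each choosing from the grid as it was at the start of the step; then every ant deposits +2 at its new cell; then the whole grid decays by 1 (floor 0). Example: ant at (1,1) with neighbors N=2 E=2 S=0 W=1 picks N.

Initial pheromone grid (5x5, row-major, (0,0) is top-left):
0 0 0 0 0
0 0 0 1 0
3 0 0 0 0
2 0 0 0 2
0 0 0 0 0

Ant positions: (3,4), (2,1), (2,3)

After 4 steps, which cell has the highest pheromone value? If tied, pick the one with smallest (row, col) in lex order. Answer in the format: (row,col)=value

Step 1: ant0:(3,4)->N->(2,4) | ant1:(2,1)->W->(2,0) | ant2:(2,3)->N->(1,3)
  grid max=4 at (2,0)
Step 2: ant0:(2,4)->S->(3,4) | ant1:(2,0)->S->(3,0) | ant2:(1,3)->N->(0,3)
  grid max=3 at (2,0)
Step 3: ant0:(3,4)->N->(2,4) | ant1:(3,0)->N->(2,0) | ant2:(0,3)->S->(1,3)
  grid max=4 at (2,0)
Step 4: ant0:(2,4)->S->(3,4) | ant1:(2,0)->S->(3,0) | ant2:(1,3)->N->(0,3)
  grid max=3 at (2,0)
Final grid:
  0 0 0 1 0
  0 0 0 1 0
  3 0 0 0 0
  2 0 0 0 2
  0 0 0 0 0
Max pheromone 3 at (2,0)

Answer: (2,0)=3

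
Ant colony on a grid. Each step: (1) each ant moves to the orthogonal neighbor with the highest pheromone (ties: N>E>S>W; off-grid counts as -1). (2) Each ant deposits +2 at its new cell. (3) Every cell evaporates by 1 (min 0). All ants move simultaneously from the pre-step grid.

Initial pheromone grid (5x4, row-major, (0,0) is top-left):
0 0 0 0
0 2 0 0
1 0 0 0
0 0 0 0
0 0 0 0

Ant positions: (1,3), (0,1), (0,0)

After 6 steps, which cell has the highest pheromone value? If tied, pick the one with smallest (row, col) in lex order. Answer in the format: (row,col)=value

Step 1: ant0:(1,3)->N->(0,3) | ant1:(0,1)->S->(1,1) | ant2:(0,0)->E->(0,1)
  grid max=3 at (1,1)
Step 2: ant0:(0,3)->S->(1,3) | ant1:(1,1)->N->(0,1) | ant2:(0,1)->S->(1,1)
  grid max=4 at (1,1)
Step 3: ant0:(1,3)->N->(0,3) | ant1:(0,1)->S->(1,1) | ant2:(1,1)->N->(0,1)
  grid max=5 at (1,1)
Step 4: ant0:(0,3)->S->(1,3) | ant1:(1,1)->N->(0,1) | ant2:(0,1)->S->(1,1)
  grid max=6 at (1,1)
Step 5: ant0:(1,3)->N->(0,3) | ant1:(0,1)->S->(1,1) | ant2:(1,1)->N->(0,1)
  grid max=7 at (1,1)
Step 6: ant0:(0,3)->S->(1,3) | ant1:(1,1)->N->(0,1) | ant2:(0,1)->S->(1,1)
  grid max=8 at (1,1)
Final grid:
  0 6 0 0
  0 8 0 1
  0 0 0 0
  0 0 0 0
  0 0 0 0
Max pheromone 8 at (1,1)

Answer: (1,1)=8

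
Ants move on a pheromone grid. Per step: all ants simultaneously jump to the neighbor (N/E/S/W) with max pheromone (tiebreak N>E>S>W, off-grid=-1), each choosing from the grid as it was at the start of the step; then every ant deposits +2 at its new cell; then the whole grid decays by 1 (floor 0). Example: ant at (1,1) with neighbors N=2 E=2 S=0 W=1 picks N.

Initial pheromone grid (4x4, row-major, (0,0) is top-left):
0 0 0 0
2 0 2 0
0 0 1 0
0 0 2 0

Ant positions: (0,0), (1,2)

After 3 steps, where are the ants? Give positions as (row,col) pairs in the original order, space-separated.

Step 1: ant0:(0,0)->S->(1,0) | ant1:(1,2)->S->(2,2)
  grid max=3 at (1,0)
Step 2: ant0:(1,0)->N->(0,0) | ant1:(2,2)->N->(1,2)
  grid max=2 at (1,0)
Step 3: ant0:(0,0)->S->(1,0) | ant1:(1,2)->S->(2,2)
  grid max=3 at (1,0)

(1,0) (2,2)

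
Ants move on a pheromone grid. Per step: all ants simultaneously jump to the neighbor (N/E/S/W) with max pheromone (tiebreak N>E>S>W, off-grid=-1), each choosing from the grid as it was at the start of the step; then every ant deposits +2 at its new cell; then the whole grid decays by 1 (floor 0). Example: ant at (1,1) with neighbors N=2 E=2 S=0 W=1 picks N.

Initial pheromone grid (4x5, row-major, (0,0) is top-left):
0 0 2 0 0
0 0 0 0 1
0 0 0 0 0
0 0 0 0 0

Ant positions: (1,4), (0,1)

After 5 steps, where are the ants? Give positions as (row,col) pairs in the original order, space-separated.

Step 1: ant0:(1,4)->N->(0,4) | ant1:(0,1)->E->(0,2)
  grid max=3 at (0,2)
Step 2: ant0:(0,4)->S->(1,4) | ant1:(0,2)->E->(0,3)
  grid max=2 at (0,2)
Step 3: ant0:(1,4)->N->(0,4) | ant1:(0,3)->W->(0,2)
  grid max=3 at (0,2)
Step 4: ant0:(0,4)->S->(1,4) | ant1:(0,2)->E->(0,3)
  grid max=2 at (0,2)
Step 5: ant0:(1,4)->N->(0,4) | ant1:(0,3)->W->(0,2)
  grid max=3 at (0,2)

(0,4) (0,2)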